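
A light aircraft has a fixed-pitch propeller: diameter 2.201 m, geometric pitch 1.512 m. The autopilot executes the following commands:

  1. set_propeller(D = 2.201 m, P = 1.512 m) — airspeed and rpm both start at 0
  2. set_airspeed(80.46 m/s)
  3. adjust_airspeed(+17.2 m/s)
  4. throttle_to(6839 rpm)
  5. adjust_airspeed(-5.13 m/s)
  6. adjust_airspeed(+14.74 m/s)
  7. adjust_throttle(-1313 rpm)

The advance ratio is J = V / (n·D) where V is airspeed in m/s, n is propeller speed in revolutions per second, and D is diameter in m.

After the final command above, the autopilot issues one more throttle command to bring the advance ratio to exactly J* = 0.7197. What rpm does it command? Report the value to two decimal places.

rpm = 4063.10

set_propeller: D = 2.201 m, P = 1.512 m (p = P/D = 0.686960); state ← (V=0, rpm=0)
set_airspeed(80.46): V ← 80.46 m/s
adjust_airspeed(+17.2): V ← 80.46 +17.2 = 97.66 m/s
throttle_to(6839): rpm ← 6839
adjust_airspeed(-5.13): V ← 97.66 -5.13 = 92.53 m/s
adjust_airspeed(+14.74): V ← 92.53 +14.74 = 107.27 m/s
adjust_throttle(-1313): rpm ← 6839 -1313 = 5526
final state: V = 107.27 m/s, rpm = 5526 → n = rpm/60 = 92.100000 rev/s
target J* = 0.7197; solve J* = V/(n·D) for n: n = V/(J*·D) = 107.27/(0.7197 × 2.201) = 67.718407 rev/s
rpm = 60·n = 4063.104440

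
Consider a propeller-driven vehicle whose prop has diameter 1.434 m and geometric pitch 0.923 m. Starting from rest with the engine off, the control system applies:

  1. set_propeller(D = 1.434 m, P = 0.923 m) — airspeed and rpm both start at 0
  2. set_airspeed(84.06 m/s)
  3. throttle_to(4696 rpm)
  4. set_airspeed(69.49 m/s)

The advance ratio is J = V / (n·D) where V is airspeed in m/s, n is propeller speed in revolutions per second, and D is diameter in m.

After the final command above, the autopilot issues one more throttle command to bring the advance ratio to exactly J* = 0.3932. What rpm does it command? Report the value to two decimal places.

rpm = 7394.54

set_propeller: D = 1.434 m, P = 0.923 m (p = P/D = 0.643654); state ← (V=0, rpm=0)
set_airspeed(84.06): V ← 84.06 m/s
throttle_to(4696): rpm ← 4696
set_airspeed(69.49): V ← 69.49 m/s
final state: V = 69.49 m/s, rpm = 4696 → n = rpm/60 = 78.266667 rev/s
target J* = 0.3932; solve J* = V/(n·D) for n: n = V/(J*·D) = 69.49/(0.3932 × 1.434) = 123.242259 rev/s
rpm = 60·n = 7394.535556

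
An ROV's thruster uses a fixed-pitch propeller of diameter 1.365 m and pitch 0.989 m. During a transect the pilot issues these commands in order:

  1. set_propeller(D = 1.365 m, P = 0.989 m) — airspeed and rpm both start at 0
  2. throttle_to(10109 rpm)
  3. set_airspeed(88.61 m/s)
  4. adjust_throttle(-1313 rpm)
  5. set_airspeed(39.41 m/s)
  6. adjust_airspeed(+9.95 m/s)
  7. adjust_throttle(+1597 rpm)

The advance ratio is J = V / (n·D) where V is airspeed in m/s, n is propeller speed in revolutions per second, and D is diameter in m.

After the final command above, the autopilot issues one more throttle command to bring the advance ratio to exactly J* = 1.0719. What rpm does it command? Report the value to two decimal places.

rpm = 2024.14

set_propeller: D = 1.365 m, P = 0.989 m (p = P/D = 0.724542); state ← (V=0, rpm=0)
throttle_to(10109): rpm ← 10109
set_airspeed(88.61): V ← 88.61 m/s
adjust_throttle(-1313): rpm ← 10109 -1313 = 8796
set_airspeed(39.41): V ← 39.41 m/s
adjust_airspeed(+9.95): V ← 39.41 +9.95 = 49.36 m/s
adjust_throttle(+1597): rpm ← 8796 +1597 = 10393
final state: V = 49.36 m/s, rpm = 10393 → n = rpm/60 = 173.216667 rev/s
target J* = 1.0719; solve J* = V/(n·D) for n: n = V/(J*·D) = 49.36/(1.0719 × 1.365) = 33.735584 rev/s
rpm = 60·n = 2024.135022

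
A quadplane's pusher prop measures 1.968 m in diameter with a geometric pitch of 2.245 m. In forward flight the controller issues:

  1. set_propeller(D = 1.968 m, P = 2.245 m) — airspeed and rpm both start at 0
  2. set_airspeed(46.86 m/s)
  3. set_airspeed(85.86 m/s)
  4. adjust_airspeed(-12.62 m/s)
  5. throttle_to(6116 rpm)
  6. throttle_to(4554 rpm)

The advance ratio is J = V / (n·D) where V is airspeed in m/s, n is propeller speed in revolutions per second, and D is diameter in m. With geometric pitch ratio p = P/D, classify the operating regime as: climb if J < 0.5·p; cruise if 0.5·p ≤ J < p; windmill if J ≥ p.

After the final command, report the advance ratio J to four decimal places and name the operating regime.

set_propeller: D = 1.968 m, P = 2.245 m (p = P/D = 1.140752); state ← (V=0, rpm=0)
set_airspeed(46.86): V ← 46.86 m/s
set_airspeed(85.86): V ← 85.86 m/s
adjust_airspeed(-12.62): V ← 85.86 -12.62 = 73.24 m/s
throttle_to(6116): rpm ← 6116
throttle_to(4554): rpm ← 4554
final state: V = 73.24 m/s, rpm = 4554 → n = rpm/60 = 75.900000 rev/s
J = V / (n·D) = 73.24 / (75.900000 × 1.968) = 0.490322
regime bands: climb J<0.5704 | cruise [0.5704, 1.1408) | windmill J≥1.1408
J = 0.4903 → climb

J = 0.4903, regime = climb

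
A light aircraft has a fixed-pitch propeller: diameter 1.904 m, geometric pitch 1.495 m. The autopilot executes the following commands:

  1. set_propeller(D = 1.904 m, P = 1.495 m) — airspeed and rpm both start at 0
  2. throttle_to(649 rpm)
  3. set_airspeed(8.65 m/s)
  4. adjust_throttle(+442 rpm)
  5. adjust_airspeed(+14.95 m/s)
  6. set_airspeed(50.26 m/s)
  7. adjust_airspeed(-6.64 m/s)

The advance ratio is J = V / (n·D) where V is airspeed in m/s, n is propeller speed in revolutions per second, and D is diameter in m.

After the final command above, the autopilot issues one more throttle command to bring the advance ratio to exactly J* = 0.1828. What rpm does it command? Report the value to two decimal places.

rpm = 7519.58

set_propeller: D = 1.904 m, P = 1.495 m (p = P/D = 0.785189); state ← (V=0, rpm=0)
throttle_to(649): rpm ← 649
set_airspeed(8.65): V ← 8.65 m/s
adjust_throttle(+442): rpm ← 649 +442 = 1091
adjust_airspeed(+14.95): V ← 8.65 +14.95 = 23.6 m/s
set_airspeed(50.26): V ← 50.26 m/s
adjust_airspeed(-6.64): V ← 50.26 -6.64 = 43.62 m/s
final state: V = 43.62 m/s, rpm = 1091 → n = rpm/60 = 18.183333 rev/s
target J* = 0.1828; solve J* = V/(n·D) for n: n = V/(J*·D) = 43.62/(0.1828 × 1.904) = 125.326389 rev/s
rpm = 60·n = 7519.583326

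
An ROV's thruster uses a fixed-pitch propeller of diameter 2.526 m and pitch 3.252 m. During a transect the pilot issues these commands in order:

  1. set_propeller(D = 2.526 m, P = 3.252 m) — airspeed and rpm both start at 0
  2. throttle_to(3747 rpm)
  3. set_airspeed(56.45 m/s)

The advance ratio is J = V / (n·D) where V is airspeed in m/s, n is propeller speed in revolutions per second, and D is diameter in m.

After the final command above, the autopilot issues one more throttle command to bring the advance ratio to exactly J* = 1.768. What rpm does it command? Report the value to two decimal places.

rpm = 758.40

set_propeller: D = 2.526 m, P = 3.252 m (p = P/D = 1.287411); state ← (V=0, rpm=0)
throttle_to(3747): rpm ← 3747
set_airspeed(56.45): V ← 56.45 m/s
final state: V = 56.45 m/s, rpm = 3747 → n = rpm/60 = 62.450000 rev/s
target J* = 1.768; solve J* = V/(n·D) for n: n = V/(J*·D) = 56.45/(1.768 × 2.526) = 12.640037 rev/s
rpm = 60·n = 758.402210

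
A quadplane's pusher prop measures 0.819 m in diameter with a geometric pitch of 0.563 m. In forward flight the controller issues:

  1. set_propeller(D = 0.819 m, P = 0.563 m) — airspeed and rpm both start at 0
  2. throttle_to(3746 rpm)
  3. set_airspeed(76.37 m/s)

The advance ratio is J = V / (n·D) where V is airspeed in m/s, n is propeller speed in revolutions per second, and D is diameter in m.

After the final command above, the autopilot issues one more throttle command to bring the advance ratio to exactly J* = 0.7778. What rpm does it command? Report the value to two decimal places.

set_propeller: D = 0.819 m, P = 0.563 m (p = P/D = 0.687424); state ← (V=0, rpm=0)
throttle_to(3746): rpm ← 3746
set_airspeed(76.37): V ← 76.37 m/s
final state: V = 76.37 m/s, rpm = 3746 → n = rpm/60 = 62.433333 rev/s
target J* = 0.7778; solve J* = V/(n·D) for n: n = V/(J*·D) = 76.37/(0.7778 × 0.819) = 119.886685 rev/s
rpm = 60·n = 7193.201073

rpm = 7193.20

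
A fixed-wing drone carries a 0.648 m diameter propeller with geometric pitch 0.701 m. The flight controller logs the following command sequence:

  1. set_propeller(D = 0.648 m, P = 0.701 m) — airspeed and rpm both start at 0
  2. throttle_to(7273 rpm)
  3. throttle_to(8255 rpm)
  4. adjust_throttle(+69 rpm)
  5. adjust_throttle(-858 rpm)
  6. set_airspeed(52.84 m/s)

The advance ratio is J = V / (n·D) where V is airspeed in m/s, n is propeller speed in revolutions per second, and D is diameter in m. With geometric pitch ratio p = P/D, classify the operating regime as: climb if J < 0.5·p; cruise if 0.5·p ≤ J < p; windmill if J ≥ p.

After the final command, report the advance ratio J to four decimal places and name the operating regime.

J = 0.6553, regime = cruise

set_propeller: D = 0.648 m, P = 0.701 m (p = P/D = 1.081790); state ← (V=0, rpm=0)
throttle_to(7273): rpm ← 7273
throttle_to(8255): rpm ← 8255
adjust_throttle(+69): rpm ← 8255 +69 = 8324
adjust_throttle(-858): rpm ← 8324 -858 = 7466
set_airspeed(52.84): V ← 52.84 m/s
final state: V = 52.84 m/s, rpm = 7466 → n = rpm/60 = 124.433333 rev/s
J = V / (n·D) = 52.84 / (124.433333 × 0.648) = 0.655316
regime bands: climb J<0.5409 | cruise [0.5409, 1.0818) | windmill J≥1.0818
J = 0.6553 → cruise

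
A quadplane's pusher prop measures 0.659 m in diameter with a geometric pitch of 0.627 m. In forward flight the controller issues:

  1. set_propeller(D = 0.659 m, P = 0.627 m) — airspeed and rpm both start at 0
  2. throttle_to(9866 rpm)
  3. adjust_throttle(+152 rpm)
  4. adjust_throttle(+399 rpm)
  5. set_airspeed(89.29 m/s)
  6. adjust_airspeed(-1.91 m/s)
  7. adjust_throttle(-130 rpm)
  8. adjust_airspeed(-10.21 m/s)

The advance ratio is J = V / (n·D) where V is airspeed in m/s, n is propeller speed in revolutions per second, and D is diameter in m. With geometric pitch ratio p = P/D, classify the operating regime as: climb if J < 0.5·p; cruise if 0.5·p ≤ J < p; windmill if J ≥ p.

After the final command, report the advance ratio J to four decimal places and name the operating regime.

set_propeller: D = 0.659 m, P = 0.627 m (p = P/D = 0.951442); state ← (V=0, rpm=0)
throttle_to(9866): rpm ← 9866
adjust_throttle(+152): rpm ← 9866 +152 = 10018
adjust_throttle(+399): rpm ← 10018 +399 = 10417
set_airspeed(89.29): V ← 89.29 m/s
adjust_airspeed(-1.91): V ← 89.29 -1.91 = 87.38 m/s
adjust_throttle(-130): rpm ← 10417 -130 = 10287
adjust_airspeed(-10.21): V ← 87.38 -10.21 = 77.17 m/s
final state: V = 77.17 m/s, rpm = 10287 → n = rpm/60 = 171.450000 rev/s
J = V / (n·D) = 77.17 / (171.450000 × 0.659) = 0.683008
regime bands: climb J<0.4757 | cruise [0.4757, 0.9514) | windmill J≥0.9514
J = 0.6830 → cruise

J = 0.6830, regime = cruise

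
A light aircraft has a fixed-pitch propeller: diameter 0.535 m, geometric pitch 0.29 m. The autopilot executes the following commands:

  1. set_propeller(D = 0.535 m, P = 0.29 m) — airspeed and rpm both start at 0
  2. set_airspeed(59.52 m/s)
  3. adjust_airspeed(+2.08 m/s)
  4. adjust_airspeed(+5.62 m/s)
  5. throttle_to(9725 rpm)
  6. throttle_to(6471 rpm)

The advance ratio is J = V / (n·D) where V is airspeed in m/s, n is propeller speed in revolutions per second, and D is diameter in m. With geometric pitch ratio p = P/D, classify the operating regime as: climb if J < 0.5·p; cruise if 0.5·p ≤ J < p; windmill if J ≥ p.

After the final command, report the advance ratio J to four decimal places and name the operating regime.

set_propeller: D = 0.535 m, P = 0.29 m (p = P/D = 0.542056); state ← (V=0, rpm=0)
set_airspeed(59.52): V ← 59.52 m/s
adjust_airspeed(+2.08): V ← 59.52 +2.08 = 61.6 m/s
adjust_airspeed(+5.62): V ← 61.6 +5.62 = 67.22 m/s
throttle_to(9725): rpm ← 9725
throttle_to(6471): rpm ← 6471
final state: V = 67.22 m/s, rpm = 6471 → n = rpm/60 = 107.850000 rev/s
J = V / (n·D) = 67.22 / (107.850000 × 0.535) = 1.164996
regime bands: climb J<0.2710 | cruise [0.2710, 0.5421) | windmill J≥0.5421
J = 1.1650 → windmill

J = 1.1650, regime = windmill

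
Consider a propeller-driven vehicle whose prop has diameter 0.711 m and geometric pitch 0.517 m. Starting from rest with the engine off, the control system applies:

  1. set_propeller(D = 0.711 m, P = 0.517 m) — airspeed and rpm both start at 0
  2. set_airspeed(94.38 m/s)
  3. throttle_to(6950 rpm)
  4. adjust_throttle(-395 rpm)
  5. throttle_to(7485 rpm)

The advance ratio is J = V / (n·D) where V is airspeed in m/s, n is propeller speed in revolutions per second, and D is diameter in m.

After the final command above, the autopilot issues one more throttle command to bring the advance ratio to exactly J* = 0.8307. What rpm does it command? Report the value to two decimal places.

rpm = 9587.77

set_propeller: D = 0.711 m, P = 0.517 m (p = P/D = 0.727145); state ← (V=0, rpm=0)
set_airspeed(94.38): V ← 94.38 m/s
throttle_to(6950): rpm ← 6950
adjust_throttle(-395): rpm ← 6950 -395 = 6555
throttle_to(7485): rpm ← 7485
final state: V = 94.38 m/s, rpm = 7485 → n = rpm/60 = 124.750000 rev/s
target J* = 0.8307; solve J* = V/(n·D) for n: n = V/(J*·D) = 94.38/(0.8307 × 0.711) = 159.796095 rev/s
rpm = 60·n = 9587.765694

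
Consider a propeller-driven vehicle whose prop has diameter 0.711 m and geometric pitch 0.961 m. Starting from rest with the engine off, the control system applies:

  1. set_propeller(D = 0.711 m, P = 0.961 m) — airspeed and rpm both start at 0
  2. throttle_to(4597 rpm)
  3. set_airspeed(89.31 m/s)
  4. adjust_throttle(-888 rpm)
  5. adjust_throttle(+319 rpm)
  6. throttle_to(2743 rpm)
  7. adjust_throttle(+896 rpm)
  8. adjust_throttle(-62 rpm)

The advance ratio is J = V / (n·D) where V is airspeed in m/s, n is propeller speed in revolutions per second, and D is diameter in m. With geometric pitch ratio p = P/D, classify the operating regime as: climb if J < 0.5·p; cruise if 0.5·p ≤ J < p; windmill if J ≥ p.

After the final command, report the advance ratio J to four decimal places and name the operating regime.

J = 2.1070, regime = windmill

set_propeller: D = 0.711 m, P = 0.961 m (p = P/D = 1.351617); state ← (V=0, rpm=0)
throttle_to(4597): rpm ← 4597
set_airspeed(89.31): V ← 89.31 m/s
adjust_throttle(-888): rpm ← 4597 -888 = 3709
adjust_throttle(+319): rpm ← 3709 +319 = 4028
throttle_to(2743): rpm ← 2743
adjust_throttle(+896): rpm ← 2743 +896 = 3639
adjust_throttle(-62): rpm ← 3639 -62 = 3577
final state: V = 89.31 m/s, rpm = 3577 → n = rpm/60 = 59.616667 rev/s
J = V / (n·D) = 89.31 / (59.616667 × 0.711) = 2.106992
regime bands: climb J<0.6758 | cruise [0.6758, 1.3516) | windmill J≥1.3516
J = 2.1070 → windmill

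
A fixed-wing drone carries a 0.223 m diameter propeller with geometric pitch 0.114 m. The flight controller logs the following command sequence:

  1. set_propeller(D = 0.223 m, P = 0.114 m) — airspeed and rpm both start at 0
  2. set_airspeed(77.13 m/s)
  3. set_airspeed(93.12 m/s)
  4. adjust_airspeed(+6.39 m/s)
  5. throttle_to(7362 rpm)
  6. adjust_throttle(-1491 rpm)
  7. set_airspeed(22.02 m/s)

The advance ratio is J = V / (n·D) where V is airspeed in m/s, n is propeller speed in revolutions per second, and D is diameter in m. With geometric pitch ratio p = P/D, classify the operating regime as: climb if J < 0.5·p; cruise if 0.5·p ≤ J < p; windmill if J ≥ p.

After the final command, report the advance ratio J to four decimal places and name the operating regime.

set_propeller: D = 0.223 m, P = 0.114 m (p = P/D = 0.511211); state ← (V=0, rpm=0)
set_airspeed(77.13): V ← 77.13 m/s
set_airspeed(93.12): V ← 93.12 m/s
adjust_airspeed(+6.39): V ← 93.12 +6.39 = 99.51 m/s
throttle_to(7362): rpm ← 7362
adjust_throttle(-1491): rpm ← 7362 -1491 = 5871
set_airspeed(22.02): V ← 22.02 m/s
final state: V = 22.02 m/s, rpm = 5871 → n = rpm/60 = 97.850000 rev/s
J = V / (n·D) = 22.02 / (97.850000 × 0.223) = 1.009140
regime bands: climb J<0.2556 | cruise [0.2556, 0.5112) | windmill J≥0.5112
J = 1.0091 → windmill

J = 1.0091, regime = windmill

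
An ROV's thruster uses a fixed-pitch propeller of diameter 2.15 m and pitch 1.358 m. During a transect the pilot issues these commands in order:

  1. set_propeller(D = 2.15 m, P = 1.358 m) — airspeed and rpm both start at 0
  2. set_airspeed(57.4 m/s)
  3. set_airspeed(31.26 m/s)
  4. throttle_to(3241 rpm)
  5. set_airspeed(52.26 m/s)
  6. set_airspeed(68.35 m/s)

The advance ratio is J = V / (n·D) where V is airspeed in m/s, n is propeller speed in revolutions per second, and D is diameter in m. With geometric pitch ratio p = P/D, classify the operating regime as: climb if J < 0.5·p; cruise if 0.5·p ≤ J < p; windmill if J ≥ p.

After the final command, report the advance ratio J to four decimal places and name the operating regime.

J = 0.5885, regime = cruise

set_propeller: D = 2.15 m, P = 1.358 m (p = P/D = 0.631628); state ← (V=0, rpm=0)
set_airspeed(57.4): V ← 57.4 m/s
set_airspeed(31.26): V ← 31.26 m/s
throttle_to(3241): rpm ← 3241
set_airspeed(52.26): V ← 52.26 m/s
set_airspeed(68.35): V ← 68.35 m/s
final state: V = 68.35 m/s, rpm = 3241 → n = rpm/60 = 54.016667 rev/s
J = V / (n·D) = 68.35 / (54.016667 × 2.15) = 0.588535
regime bands: climb J<0.3158 | cruise [0.3158, 0.6316) | windmill J≥0.6316
J = 0.5885 → cruise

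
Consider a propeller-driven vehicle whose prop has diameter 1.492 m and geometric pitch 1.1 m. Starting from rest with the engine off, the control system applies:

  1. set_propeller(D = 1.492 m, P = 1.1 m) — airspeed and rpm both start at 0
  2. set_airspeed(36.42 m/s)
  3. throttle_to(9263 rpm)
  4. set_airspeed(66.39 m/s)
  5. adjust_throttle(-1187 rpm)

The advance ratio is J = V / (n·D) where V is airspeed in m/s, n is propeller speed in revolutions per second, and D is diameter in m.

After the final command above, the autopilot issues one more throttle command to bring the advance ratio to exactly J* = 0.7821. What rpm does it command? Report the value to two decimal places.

set_propeller: D = 1.492 m, P = 1.1 m (p = P/D = 0.737265); state ← (V=0, rpm=0)
set_airspeed(36.42): V ← 36.42 m/s
throttle_to(9263): rpm ← 9263
set_airspeed(66.39): V ← 66.39 m/s
adjust_throttle(-1187): rpm ← 9263 -1187 = 8076
final state: V = 66.39 m/s, rpm = 8076 → n = rpm/60 = 134.600000 rev/s
target J* = 0.7821; solve J* = V/(n·D) for n: n = V/(J*·D) = 66.39/(0.7821 × 1.492) = 56.894667 rev/s
rpm = 60·n = 3413.680018

rpm = 3413.68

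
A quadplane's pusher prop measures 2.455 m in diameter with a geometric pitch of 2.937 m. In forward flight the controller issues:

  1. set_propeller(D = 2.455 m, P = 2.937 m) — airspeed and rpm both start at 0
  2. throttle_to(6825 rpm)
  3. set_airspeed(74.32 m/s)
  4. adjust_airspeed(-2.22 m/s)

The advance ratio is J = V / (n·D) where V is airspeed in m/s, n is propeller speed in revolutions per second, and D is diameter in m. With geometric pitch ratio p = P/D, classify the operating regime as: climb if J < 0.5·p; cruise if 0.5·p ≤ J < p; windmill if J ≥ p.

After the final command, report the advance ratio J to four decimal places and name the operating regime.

set_propeller: D = 2.455 m, P = 2.937 m (p = P/D = 1.196334); state ← (V=0, rpm=0)
throttle_to(6825): rpm ← 6825
set_airspeed(74.32): V ← 74.32 m/s
adjust_airspeed(-2.22): V ← 74.32 -2.22 = 72.1 m/s
final state: V = 72.1 m/s, rpm = 6825 → n = rpm/60 = 113.750000 rev/s
J = V / (n·D) = 72.1 / (113.750000 × 2.455) = 0.258186
regime bands: climb J<0.5982 | cruise [0.5982, 1.1963) | windmill J≥1.1963
J = 0.2582 → climb

J = 0.2582, regime = climb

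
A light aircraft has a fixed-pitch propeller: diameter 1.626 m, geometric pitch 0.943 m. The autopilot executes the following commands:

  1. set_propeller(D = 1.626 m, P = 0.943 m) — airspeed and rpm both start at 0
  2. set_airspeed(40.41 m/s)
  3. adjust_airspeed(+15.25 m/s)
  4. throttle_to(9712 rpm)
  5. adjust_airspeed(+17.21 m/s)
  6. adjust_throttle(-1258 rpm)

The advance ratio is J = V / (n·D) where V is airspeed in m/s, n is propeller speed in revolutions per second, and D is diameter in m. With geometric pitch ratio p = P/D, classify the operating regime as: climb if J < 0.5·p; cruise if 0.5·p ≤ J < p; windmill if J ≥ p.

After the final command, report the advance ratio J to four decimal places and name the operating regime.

set_propeller: D = 1.626 m, P = 0.943 m (p = P/D = 0.579951); state ← (V=0, rpm=0)
set_airspeed(40.41): V ← 40.41 m/s
adjust_airspeed(+15.25): V ← 40.41 +15.25 = 55.66 m/s
throttle_to(9712): rpm ← 9712
adjust_airspeed(+17.21): V ← 55.66 +17.21 = 72.87 m/s
adjust_throttle(-1258): rpm ← 9712 -1258 = 8454
final state: V = 72.87 m/s, rpm = 8454 → n = rpm/60 = 140.900000 rev/s
J = V / (n·D) = 72.87 / (140.900000 × 1.626) = 0.318066
regime bands: climb J<0.2900 | cruise [0.2900, 0.5800) | windmill J≥0.5800
J = 0.3181 → cruise

J = 0.3181, regime = cruise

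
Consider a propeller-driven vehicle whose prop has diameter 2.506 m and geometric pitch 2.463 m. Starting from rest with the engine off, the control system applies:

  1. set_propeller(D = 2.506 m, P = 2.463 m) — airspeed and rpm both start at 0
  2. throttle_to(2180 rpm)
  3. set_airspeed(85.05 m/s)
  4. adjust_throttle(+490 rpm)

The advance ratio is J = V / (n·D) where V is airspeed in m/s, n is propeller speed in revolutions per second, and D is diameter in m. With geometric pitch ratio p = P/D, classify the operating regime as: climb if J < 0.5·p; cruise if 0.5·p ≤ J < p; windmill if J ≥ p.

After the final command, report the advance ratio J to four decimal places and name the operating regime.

set_propeller: D = 2.506 m, P = 2.463 m (p = P/D = 0.982841); state ← (V=0, rpm=0)
throttle_to(2180): rpm ← 2180
set_airspeed(85.05): V ← 85.05 m/s
adjust_throttle(+490): rpm ← 2180 +490 = 2670
final state: V = 85.05 m/s, rpm = 2670 → n = rpm/60 = 44.500000 rev/s
J = V / (n·D) = 85.05 / (44.500000 × 2.506) = 0.762664
regime bands: climb J<0.4914 | cruise [0.4914, 0.9828) | windmill J≥0.9828
J = 0.7627 → cruise

J = 0.7627, regime = cruise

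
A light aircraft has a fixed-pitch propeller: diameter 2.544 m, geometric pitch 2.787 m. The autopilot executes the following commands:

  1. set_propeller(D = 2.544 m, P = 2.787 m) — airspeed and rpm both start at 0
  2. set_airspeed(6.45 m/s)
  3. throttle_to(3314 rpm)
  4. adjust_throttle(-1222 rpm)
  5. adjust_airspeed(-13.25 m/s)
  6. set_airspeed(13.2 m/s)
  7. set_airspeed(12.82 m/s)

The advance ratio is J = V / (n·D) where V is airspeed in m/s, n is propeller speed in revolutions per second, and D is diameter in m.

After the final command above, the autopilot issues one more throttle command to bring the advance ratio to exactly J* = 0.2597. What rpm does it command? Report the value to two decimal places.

rpm = 1164.26

set_propeller: D = 2.544 m, P = 2.787 m (p = P/D = 1.095519); state ← (V=0, rpm=0)
set_airspeed(6.45): V ← 6.45 m/s
throttle_to(3314): rpm ← 3314
adjust_throttle(-1222): rpm ← 3314 -1222 = 2092
adjust_airspeed(-13.25): V ← 6.45 -13.25 = -6.8 m/s
set_airspeed(13.2): V ← 13.2 m/s
set_airspeed(12.82): V ← 12.82 m/s
final state: V = 12.82 m/s, rpm = 2092 → n = rpm/60 = 34.866667 rev/s
target J* = 0.2597; solve J* = V/(n·D) for n: n = V/(J*·D) = 12.82/(0.2597 × 2.544) = 19.404344 rev/s
rpm = 60·n = 1164.260649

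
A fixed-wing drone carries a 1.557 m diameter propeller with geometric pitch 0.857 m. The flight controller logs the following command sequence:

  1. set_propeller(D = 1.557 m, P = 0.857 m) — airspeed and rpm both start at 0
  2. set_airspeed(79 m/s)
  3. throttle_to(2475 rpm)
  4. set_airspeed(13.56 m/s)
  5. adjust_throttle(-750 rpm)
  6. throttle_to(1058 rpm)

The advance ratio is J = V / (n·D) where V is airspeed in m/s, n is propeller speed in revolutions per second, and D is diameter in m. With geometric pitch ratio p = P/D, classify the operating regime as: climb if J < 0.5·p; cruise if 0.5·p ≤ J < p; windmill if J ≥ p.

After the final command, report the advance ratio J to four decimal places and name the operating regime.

set_propeller: D = 1.557 m, P = 0.857 m (p = P/D = 0.550417); state ← (V=0, rpm=0)
set_airspeed(79): V ← 79 m/s
throttle_to(2475): rpm ← 2475
set_airspeed(13.56): V ← 13.56 m/s
adjust_throttle(-750): rpm ← 2475 -750 = 1725
throttle_to(1058): rpm ← 1058
final state: V = 13.56 m/s, rpm = 1058 → n = rpm/60 = 17.633333 rev/s
J = V / (n·D) = 13.56 / (17.633333 × 1.557) = 0.493897
regime bands: climb J<0.2752 | cruise [0.2752, 0.5504) | windmill J≥0.5504
J = 0.4939 → cruise

J = 0.4939, regime = cruise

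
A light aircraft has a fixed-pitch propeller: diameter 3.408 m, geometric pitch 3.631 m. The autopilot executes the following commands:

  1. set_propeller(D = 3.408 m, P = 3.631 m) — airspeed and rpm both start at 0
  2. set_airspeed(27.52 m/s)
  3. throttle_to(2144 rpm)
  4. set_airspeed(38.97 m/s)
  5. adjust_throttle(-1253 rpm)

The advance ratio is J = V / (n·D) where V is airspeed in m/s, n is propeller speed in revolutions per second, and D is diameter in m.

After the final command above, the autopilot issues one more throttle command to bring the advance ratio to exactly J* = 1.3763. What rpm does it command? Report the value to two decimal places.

rpm = 498.50

set_propeller: D = 3.408 m, P = 3.631 m (p = P/D = 1.065434); state ← (V=0, rpm=0)
set_airspeed(27.52): V ← 27.52 m/s
throttle_to(2144): rpm ← 2144
set_airspeed(38.97): V ← 38.97 m/s
adjust_throttle(-1253): rpm ← 2144 -1253 = 891
final state: V = 38.97 m/s, rpm = 891 → n = rpm/60 = 14.850000 rev/s
target J* = 1.3763; solve J* = V/(n·D) for n: n = V/(J*·D) = 38.97/(1.3763 × 3.408) = 8.308406 rev/s
rpm = 60·n = 498.504359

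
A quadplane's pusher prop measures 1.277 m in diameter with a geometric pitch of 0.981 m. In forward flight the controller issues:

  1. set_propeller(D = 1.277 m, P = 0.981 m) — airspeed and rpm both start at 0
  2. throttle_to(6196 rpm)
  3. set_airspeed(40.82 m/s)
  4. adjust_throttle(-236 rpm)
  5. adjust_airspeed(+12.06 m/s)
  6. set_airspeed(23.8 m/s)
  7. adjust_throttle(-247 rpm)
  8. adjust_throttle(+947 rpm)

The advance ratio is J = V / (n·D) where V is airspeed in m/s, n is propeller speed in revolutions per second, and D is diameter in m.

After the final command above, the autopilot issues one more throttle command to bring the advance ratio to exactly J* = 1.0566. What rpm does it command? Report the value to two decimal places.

set_propeller: D = 1.277 m, P = 0.981 m (p = P/D = 0.768207); state ← (V=0, rpm=0)
throttle_to(6196): rpm ← 6196
set_airspeed(40.82): V ← 40.82 m/s
adjust_throttle(-236): rpm ← 6196 -236 = 5960
adjust_airspeed(+12.06): V ← 40.82 +12.06 = 52.88 m/s
set_airspeed(23.8): V ← 23.8 m/s
adjust_throttle(-247): rpm ← 5960 -247 = 5713
adjust_throttle(+947): rpm ← 5713 +947 = 6660
final state: V = 23.8 m/s, rpm = 6660 → n = rpm/60 = 111.000000 rev/s
target J* = 1.0566; solve J* = V/(n·D) for n: n = V/(J*·D) = 23.8/(1.0566 × 1.277) = 17.639061 rev/s
rpm = 60·n = 1058.343639

rpm = 1058.34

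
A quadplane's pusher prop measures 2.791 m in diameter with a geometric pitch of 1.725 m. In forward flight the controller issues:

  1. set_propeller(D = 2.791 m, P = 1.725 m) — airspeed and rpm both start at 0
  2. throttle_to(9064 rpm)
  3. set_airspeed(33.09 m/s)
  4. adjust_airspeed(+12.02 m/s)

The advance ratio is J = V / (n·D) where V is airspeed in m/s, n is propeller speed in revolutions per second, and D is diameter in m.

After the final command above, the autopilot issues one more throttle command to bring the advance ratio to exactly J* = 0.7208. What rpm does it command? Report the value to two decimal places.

rpm = 1345.39

set_propeller: D = 2.791 m, P = 1.725 m (p = P/D = 0.618058); state ← (V=0, rpm=0)
throttle_to(9064): rpm ← 9064
set_airspeed(33.09): V ← 33.09 m/s
adjust_airspeed(+12.02): V ← 33.09 +12.02 = 45.11 m/s
final state: V = 45.11 m/s, rpm = 9064 → n = rpm/60 = 151.066667 rev/s
target J* = 0.7208; solve J* = V/(n·D) for n: n = V/(J*·D) = 45.11/(0.7208 × 2.791) = 22.423232 rev/s
rpm = 60·n = 1345.393927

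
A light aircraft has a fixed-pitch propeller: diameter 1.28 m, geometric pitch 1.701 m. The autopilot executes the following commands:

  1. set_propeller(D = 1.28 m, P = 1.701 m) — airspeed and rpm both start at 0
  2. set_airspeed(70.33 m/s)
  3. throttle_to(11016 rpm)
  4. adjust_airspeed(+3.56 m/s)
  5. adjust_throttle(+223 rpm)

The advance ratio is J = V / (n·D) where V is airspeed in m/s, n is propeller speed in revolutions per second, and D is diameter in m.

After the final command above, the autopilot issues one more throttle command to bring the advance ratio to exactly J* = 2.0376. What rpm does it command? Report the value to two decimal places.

set_propeller: D = 1.28 m, P = 1.701 m (p = P/D = 1.328906); state ← (V=0, rpm=0)
set_airspeed(70.33): V ← 70.33 m/s
throttle_to(11016): rpm ← 11016
adjust_airspeed(+3.56): V ← 70.33 +3.56 = 73.89 m/s
adjust_throttle(+223): rpm ← 11016 +223 = 11239
final state: V = 73.89 m/s, rpm = 11239 → n = rpm/60 = 187.316667 rev/s
target J* = 2.0376; solve J* = V/(n·D) for n: n = V/(J*·D) = 73.89/(2.0376 × 1.28) = 28.330665 rev/s
rpm = 60·n = 1699.839885

rpm = 1699.84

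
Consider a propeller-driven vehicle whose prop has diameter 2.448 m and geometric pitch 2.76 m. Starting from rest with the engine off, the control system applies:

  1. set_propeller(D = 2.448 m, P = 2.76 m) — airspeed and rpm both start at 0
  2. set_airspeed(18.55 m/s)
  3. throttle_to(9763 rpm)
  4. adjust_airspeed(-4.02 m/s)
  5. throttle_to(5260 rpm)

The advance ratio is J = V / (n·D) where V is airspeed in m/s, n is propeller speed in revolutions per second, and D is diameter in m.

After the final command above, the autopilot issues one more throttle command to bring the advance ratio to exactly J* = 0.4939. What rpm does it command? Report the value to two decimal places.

rpm = 721.05

set_propeller: D = 2.448 m, P = 2.76 m (p = P/D = 1.127451); state ← (V=0, rpm=0)
set_airspeed(18.55): V ← 18.55 m/s
throttle_to(9763): rpm ← 9763
adjust_airspeed(-4.02): V ← 18.55 -4.02 = 14.53 m/s
throttle_to(5260): rpm ← 5260
final state: V = 14.53 m/s, rpm = 5260 → n = rpm/60 = 87.666667 rev/s
target J* = 0.4939; solve J* = V/(n·D) for n: n = V/(J*·D) = 14.53/(0.4939 × 2.448) = 12.017529 rev/s
rpm = 60·n = 721.051733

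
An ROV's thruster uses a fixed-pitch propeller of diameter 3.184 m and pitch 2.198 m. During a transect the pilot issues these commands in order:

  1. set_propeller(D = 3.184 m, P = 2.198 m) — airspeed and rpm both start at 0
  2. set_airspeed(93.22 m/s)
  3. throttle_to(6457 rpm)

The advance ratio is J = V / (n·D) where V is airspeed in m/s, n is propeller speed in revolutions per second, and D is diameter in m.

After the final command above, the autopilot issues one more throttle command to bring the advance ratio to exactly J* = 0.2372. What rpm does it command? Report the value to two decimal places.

set_propeller: D = 3.184 m, P = 2.198 m (p = P/D = 0.690327); state ← (V=0, rpm=0)
set_airspeed(93.22): V ← 93.22 m/s
throttle_to(6457): rpm ← 6457
final state: V = 93.22 m/s, rpm = 6457 → n = rpm/60 = 107.616667 rev/s
target J* = 0.2372; solve J* = V/(n·D) for n: n = V/(J*·D) = 93.22/(0.2372 × 3.184) = 123.430178 rev/s
rpm = 60·n = 7405.810672

rpm = 7405.81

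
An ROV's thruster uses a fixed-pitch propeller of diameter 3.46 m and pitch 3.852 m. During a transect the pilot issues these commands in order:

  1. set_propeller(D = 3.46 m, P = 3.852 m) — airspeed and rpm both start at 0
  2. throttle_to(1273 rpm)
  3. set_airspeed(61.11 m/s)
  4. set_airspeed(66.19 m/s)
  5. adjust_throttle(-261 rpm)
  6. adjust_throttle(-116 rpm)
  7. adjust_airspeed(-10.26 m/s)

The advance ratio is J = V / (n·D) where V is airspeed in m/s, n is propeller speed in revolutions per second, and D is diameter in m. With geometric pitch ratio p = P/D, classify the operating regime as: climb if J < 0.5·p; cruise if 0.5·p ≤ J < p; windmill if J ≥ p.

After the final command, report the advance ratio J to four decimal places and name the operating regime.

J = 1.0825, regime = cruise

set_propeller: D = 3.46 m, P = 3.852 m (p = P/D = 1.113295); state ← (V=0, rpm=0)
throttle_to(1273): rpm ← 1273
set_airspeed(61.11): V ← 61.11 m/s
set_airspeed(66.19): V ← 66.19 m/s
adjust_throttle(-261): rpm ← 1273 -261 = 1012
adjust_throttle(-116): rpm ← 1012 -116 = 896
adjust_airspeed(-10.26): V ← 66.19 -10.26 = 55.93 m/s
final state: V = 55.93 m/s, rpm = 896 → n = rpm/60 = 14.933333 rev/s
J = V / (n·D) = 55.93 / (14.933333 × 3.46) = 1.082460
regime bands: climb J<0.5566 | cruise [0.5566, 1.1133) | windmill J≥1.1133
J = 1.0825 → cruise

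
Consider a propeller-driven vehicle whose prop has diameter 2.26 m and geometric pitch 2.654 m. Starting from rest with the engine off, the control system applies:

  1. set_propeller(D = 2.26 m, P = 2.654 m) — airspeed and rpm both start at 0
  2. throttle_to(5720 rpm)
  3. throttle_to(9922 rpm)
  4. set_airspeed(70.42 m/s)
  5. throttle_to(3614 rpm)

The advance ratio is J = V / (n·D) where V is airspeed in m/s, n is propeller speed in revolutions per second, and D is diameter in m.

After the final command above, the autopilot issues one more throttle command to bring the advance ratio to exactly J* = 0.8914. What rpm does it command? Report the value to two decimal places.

set_propeller: D = 2.26 m, P = 2.654 m (p = P/D = 1.174336); state ← (V=0, rpm=0)
throttle_to(5720): rpm ← 5720
throttle_to(9922): rpm ← 9922
set_airspeed(70.42): V ← 70.42 m/s
throttle_to(3614): rpm ← 3614
final state: V = 70.42 m/s, rpm = 3614 → n = rpm/60 = 60.233333 rev/s
target J* = 0.8914; solve J* = V/(n·D) for n: n = V/(J*·D) = 70.42/(0.8914 × 2.26) = 34.955454 rev/s
rpm = 60·n = 2097.327263

rpm = 2097.33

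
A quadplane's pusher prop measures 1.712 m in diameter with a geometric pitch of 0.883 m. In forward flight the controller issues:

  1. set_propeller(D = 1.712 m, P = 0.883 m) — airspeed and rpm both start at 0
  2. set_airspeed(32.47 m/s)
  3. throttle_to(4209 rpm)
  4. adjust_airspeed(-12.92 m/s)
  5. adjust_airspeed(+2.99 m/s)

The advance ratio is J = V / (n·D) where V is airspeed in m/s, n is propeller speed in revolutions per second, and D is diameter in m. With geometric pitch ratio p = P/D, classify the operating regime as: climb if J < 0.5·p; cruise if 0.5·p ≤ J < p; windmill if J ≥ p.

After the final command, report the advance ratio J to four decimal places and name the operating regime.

set_propeller: D = 1.712 m, P = 0.883 m (p = P/D = 0.515771); state ← (V=0, rpm=0)
set_airspeed(32.47): V ← 32.47 m/s
throttle_to(4209): rpm ← 4209
adjust_airspeed(-12.92): V ← 32.47 -12.92 = 19.55 m/s
adjust_airspeed(+2.99): V ← 19.55 +2.99 = 22.54 m/s
final state: V = 22.54 m/s, rpm = 4209 → n = rpm/60 = 70.150000 rev/s
J = V / (n·D) = 22.54 / (70.150000 × 1.712) = 0.187682
regime bands: climb J<0.2579 | cruise [0.2579, 0.5158) | windmill J≥0.5158
J = 0.1877 → climb

J = 0.1877, regime = climb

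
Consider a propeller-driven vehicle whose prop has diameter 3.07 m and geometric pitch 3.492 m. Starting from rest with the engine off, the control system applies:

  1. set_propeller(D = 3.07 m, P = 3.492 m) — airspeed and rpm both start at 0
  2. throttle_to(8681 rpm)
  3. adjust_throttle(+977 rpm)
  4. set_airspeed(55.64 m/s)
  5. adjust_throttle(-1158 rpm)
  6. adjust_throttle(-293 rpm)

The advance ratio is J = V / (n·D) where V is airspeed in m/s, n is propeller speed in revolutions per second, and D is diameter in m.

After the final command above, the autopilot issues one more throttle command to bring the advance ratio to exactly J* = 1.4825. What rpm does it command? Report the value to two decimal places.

rpm = 733.51

set_propeller: D = 3.07 m, P = 3.492 m (p = P/D = 1.137459); state ← (V=0, rpm=0)
throttle_to(8681): rpm ← 8681
adjust_throttle(+977): rpm ← 8681 +977 = 9658
set_airspeed(55.64): V ← 55.64 m/s
adjust_throttle(-1158): rpm ← 9658 -1158 = 8500
adjust_throttle(-293): rpm ← 8500 -293 = 8207
final state: V = 55.64 m/s, rpm = 8207 → n = rpm/60 = 136.783333 rev/s
target J* = 1.4825; solve J* = V/(n·D) for n: n = V/(J*·D) = 55.64/(1.4825 × 3.07) = 12.225146 rev/s
rpm = 60·n = 733.508742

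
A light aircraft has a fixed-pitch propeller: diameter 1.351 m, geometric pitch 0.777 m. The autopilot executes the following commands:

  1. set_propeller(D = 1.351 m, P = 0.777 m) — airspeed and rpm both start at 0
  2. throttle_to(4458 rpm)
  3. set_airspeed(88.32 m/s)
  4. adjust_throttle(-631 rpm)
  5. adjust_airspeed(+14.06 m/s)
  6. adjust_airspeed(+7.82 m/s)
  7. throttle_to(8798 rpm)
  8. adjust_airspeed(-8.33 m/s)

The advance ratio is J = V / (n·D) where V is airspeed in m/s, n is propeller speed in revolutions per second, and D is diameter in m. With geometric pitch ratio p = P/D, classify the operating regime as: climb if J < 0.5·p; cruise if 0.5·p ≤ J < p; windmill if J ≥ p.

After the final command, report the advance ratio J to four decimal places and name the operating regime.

J = 0.5142, regime = cruise

set_propeller: D = 1.351 m, P = 0.777 m (p = P/D = 0.575130); state ← (V=0, rpm=0)
throttle_to(4458): rpm ← 4458
set_airspeed(88.32): V ← 88.32 m/s
adjust_throttle(-631): rpm ← 4458 -631 = 3827
adjust_airspeed(+14.06): V ← 88.32 +14.06 = 102.38 m/s
adjust_airspeed(+7.82): V ← 102.38 +7.82 = 110.2 m/s
throttle_to(8798): rpm ← 8798
adjust_airspeed(-8.33): V ← 110.2 -8.33 = 101.87 m/s
final state: V = 101.87 m/s, rpm = 8798 → n = rpm/60 = 146.633333 rev/s
J = V / (n·D) = 101.87 / (146.633333 × 1.351) = 0.514231
regime bands: climb J<0.2876 | cruise [0.2876, 0.5751) | windmill J≥0.5751
J = 0.5142 → cruise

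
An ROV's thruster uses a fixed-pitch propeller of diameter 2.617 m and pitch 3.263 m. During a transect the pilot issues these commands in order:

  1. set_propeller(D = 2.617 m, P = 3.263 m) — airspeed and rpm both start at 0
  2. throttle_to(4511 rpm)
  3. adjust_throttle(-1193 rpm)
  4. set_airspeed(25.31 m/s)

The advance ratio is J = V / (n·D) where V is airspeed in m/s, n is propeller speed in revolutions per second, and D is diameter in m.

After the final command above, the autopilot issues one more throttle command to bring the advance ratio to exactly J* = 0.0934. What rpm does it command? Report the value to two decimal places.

set_propeller: D = 2.617 m, P = 3.263 m (p = P/D = 1.246848); state ← (V=0, rpm=0)
throttle_to(4511): rpm ← 4511
adjust_throttle(-1193): rpm ← 4511 -1193 = 3318
set_airspeed(25.31): V ← 25.31 m/s
final state: V = 25.31 m/s, rpm = 3318 → n = rpm/60 = 55.300000 rev/s
target J* = 0.0934; solve J* = V/(n·D) for n: n = V/(J*·D) = 25.31/(0.0934 × 2.617) = 103.547960 rev/s
rpm = 60·n = 6212.877586

rpm = 6212.88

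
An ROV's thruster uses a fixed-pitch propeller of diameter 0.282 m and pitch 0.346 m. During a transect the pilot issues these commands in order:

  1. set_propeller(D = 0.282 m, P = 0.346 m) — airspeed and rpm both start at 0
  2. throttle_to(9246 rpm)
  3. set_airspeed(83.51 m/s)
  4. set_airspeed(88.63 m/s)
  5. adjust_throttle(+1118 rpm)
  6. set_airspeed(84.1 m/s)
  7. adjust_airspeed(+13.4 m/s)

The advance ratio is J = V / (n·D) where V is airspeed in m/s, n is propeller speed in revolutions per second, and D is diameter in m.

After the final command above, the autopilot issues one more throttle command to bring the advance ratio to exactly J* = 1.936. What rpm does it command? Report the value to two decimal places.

rpm = 10715.23

set_propeller: D = 0.282 m, P = 0.346 m (p = P/D = 1.226950); state ← (V=0, rpm=0)
throttle_to(9246): rpm ← 9246
set_airspeed(83.51): V ← 83.51 m/s
set_airspeed(88.63): V ← 88.63 m/s
adjust_throttle(+1118): rpm ← 9246 +1118 = 10364
set_airspeed(84.1): V ← 84.1 m/s
adjust_airspeed(+13.4): V ← 84.1 +13.4 = 97.5 m/s
final state: V = 97.5 m/s, rpm = 10364 → n = rpm/60 = 172.733333 rev/s
target J* = 1.936; solve J* = V/(n·D) for n: n = V/(J*·D) = 97.5/(1.936 × 0.282) = 178.587129 rev/s
rpm = 60·n = 10715.227712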